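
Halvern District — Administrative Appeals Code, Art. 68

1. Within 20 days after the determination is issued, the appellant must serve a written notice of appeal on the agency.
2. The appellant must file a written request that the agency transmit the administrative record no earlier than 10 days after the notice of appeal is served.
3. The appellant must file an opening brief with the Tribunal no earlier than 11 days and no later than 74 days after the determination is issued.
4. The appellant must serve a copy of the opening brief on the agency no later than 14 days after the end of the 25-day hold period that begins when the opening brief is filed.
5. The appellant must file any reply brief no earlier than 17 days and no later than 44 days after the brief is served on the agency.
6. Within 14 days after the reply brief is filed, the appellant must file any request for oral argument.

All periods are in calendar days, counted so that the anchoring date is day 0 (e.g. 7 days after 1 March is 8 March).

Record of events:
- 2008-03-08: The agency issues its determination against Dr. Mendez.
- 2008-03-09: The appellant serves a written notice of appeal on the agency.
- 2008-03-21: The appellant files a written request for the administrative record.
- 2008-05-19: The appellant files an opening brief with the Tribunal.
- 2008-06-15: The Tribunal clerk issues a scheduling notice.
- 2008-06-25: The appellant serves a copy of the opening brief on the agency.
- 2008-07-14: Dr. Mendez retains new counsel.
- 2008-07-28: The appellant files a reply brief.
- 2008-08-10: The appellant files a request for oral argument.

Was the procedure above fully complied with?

Step 1 — counting 20 days from 2008-03-08 (when the determination is issued) gives a deadline of 2008-03-28; 2008-03-09 is within that limit.
Step 2 — must wait 10 days from 2008-03-09 (when the notice of appeal is served), so not before 2008-03-19; 2008-03-21 is on or after that date.
Step 3 — 11 and 74 days from 2008-03-08 (when the determination is issued) are 2008-03-19 and 2008-05-21 respectively; done 2008-05-19, which is between those dates.
Step 4 — counting 14 days from 2008-06-13 (end of the 25-day hold period, which began when the opening brief is filed on 2008-05-19) gives a deadline of 2008-06-27; completed 2008-06-25, before the deadline.
Step 5 — 17 and 44 days from 2008-06-25 (when the brief is served on the agency) are 2008-07-12 and 2008-08-08 respectively; 2008-07-28 falls inside that range.
Step 6 — counting 14 days from 2008-07-28 (when the reply brief is filed) gives a deadline of 2008-08-11; completed 2008-08-10, before the deadline.

Yes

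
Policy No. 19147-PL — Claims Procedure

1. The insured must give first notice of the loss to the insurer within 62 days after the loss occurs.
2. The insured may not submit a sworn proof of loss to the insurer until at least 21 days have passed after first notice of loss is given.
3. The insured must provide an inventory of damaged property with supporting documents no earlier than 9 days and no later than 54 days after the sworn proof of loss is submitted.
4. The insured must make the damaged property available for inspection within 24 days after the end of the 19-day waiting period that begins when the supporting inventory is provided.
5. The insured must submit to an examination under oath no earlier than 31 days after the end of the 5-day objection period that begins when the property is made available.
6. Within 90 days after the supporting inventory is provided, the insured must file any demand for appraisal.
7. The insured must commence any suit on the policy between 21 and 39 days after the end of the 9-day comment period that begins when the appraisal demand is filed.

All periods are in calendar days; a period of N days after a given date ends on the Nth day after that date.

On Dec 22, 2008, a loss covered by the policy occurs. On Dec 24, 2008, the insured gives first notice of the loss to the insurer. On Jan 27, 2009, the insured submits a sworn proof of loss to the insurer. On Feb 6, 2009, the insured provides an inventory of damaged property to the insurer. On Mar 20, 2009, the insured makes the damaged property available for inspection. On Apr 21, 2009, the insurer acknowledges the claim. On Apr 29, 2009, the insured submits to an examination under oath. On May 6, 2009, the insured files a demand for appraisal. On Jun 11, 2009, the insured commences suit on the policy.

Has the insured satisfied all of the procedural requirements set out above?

Step 1 — counting 62 days from Dec 22, 2008 (when the loss occurs) gives a deadline of Feb 22, 2009; done Dec 24, 2008 — timely.
Step 2 — must wait 21 days from Dec 24, 2008 (when first notice of loss is given), so not before Jan 14, 2009; done Jan 27, 2009, after the minimum wait.
Step 3 — 9 and 54 days from Jan 27, 2009 (when the sworn proof of loss is submitted) are Feb 5, 2009 and Mar 22, 2009 respectively; Feb 6, 2009 falls inside that range.
Step 4 — counting 24 days from Feb 25, 2009 (end of the 19-day waiting period, which began when the supporting inventory is provided on Feb 6, 2009) gives a deadline of Mar 21, 2009; Mar 20, 2009 is within that limit.
Step 5 — must wait 31 days from Mar 25, 2009 (end of the 5-day objection period, which began when the property is made available on Mar 20, 2009), so not before Apr 25, 2009; done Apr 29, 2009, after the minimum wait.
Step 6 — counting 90 days from Feb 6, 2009 (when the supporting inventory is provided) gives a deadline of May 7, 2009; completed May 6, 2009, before the deadline.
Step 7 — 21 and 39 days from May 15, 2009 (end of the 9-day comment period, which began when the appraisal demand is filed on May 6, 2009) are Jun 5, 2009 and Jun 23, 2009 respectively; done Jun 11, 2009, which is between those dates.

Yes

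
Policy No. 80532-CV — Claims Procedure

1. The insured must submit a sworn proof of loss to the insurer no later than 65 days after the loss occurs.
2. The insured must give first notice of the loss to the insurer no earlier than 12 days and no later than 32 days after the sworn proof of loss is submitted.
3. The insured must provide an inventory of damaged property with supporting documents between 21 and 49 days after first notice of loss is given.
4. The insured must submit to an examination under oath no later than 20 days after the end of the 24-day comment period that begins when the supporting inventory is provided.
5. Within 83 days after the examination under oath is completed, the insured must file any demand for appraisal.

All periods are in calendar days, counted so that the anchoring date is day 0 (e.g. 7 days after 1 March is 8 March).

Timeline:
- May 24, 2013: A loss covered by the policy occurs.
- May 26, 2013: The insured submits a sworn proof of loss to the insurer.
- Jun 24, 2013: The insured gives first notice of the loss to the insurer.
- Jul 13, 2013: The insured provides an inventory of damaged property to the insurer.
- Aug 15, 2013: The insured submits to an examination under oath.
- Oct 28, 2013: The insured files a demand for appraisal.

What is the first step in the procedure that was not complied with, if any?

Step 3

(1) due by May 24, 2013 + 65 days = Jul 28, 2013; done May 26, 2013 — timely.
(2) the permitted window runs from May 26, 2013 + 12 = Jun 7, 2013 to May 26, 2013 + 32 = Jun 27, 2013; Jun 24, 2013 falls inside that range.
(3) the permitted window runs from Jun 24, 2013 + 21 = Jul 15, 2013 to Jun 24, 2013 + 49 = Aug 12, 2013; Jul 13, 2013 is 2 days too early.
That is the first point of non-compliance.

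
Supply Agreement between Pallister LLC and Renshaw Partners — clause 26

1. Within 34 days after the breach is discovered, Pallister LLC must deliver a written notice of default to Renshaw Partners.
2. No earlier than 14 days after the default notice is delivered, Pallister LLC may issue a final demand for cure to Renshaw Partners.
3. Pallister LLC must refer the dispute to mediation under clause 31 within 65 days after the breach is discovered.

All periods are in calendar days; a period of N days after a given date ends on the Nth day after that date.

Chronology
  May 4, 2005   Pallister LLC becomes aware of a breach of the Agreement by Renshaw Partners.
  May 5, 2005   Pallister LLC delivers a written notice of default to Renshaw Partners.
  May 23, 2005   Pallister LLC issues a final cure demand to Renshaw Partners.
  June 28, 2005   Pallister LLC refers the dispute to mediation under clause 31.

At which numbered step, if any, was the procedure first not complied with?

None — every step was satisfied

Step 1 — counting 34 days from May 4, 2005 (when the breach is discovered) gives a deadline of June 7, 2005; done May 5, 2005 — timely.
Step 2 — must wait 14 days from May 5, 2005 (when the default notice is delivered), so not before May 19, 2005; done May 23, 2005 — permitted.
Step 3 — counting 65 days from May 4, 2005 (when the breach is discovered) gives a deadline of July 8, 2005; June 28, 2005 is within that limit.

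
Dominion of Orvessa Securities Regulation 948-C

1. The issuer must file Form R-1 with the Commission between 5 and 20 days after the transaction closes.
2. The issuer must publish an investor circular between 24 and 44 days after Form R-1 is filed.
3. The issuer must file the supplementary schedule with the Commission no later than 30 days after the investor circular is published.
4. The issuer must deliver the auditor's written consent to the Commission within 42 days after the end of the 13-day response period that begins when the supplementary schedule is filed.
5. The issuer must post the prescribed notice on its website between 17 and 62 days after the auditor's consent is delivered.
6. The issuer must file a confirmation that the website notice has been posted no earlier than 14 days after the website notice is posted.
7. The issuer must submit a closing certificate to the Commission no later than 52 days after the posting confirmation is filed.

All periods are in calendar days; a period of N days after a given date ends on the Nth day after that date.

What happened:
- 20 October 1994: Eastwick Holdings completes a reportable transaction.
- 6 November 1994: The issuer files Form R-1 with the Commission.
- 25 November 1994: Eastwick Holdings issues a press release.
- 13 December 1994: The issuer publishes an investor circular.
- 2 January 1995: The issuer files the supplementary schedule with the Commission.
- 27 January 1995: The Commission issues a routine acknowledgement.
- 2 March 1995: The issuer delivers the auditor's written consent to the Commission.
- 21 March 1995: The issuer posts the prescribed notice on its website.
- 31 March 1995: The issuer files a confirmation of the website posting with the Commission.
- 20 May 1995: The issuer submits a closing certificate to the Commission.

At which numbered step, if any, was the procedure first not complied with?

Step 1 — 5 and 20 days from 20 October 1994 (when the transaction closes) are 25 October 1994 and 9 November 1994 respectively; done 6 November 1994, which is between those dates.
Step 2 — 24 and 44 days from 6 November 1994 (when Form R-1 is filed) are 30 November 1994 and 20 December 1994 respectively; done 13 December 1994, which is between those dates.
Step 3 — counting 30 days from 13 December 1994 (when the investor circular is published) gives a deadline of 12 January 1995; done 2 January 1995 — timely.
Step 4 — counting 42 days from 15 January 1995 (end of the 13-day response period, which began when the supplementary schedule is filed on 2 January 1995) gives a deadline of 26 February 1995; done 2 March 1995 — 4 days late.
The procedure was therefore not followed at step 4.

Step 4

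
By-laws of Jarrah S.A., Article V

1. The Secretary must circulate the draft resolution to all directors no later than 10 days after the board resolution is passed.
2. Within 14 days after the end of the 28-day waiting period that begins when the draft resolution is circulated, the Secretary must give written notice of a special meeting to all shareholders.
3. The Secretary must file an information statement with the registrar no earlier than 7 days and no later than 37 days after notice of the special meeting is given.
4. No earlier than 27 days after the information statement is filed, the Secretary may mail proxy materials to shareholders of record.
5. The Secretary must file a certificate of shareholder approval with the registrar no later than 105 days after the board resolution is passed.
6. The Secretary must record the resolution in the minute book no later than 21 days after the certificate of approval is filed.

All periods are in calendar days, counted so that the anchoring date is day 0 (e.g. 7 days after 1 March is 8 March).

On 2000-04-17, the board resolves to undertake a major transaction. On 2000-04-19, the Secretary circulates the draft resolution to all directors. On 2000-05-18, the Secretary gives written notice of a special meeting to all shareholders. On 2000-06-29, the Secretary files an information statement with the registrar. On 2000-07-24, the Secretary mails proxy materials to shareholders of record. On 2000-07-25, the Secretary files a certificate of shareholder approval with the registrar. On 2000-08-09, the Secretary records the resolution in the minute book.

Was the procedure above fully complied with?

Step 1: 10 days after 2000-04-17 (when the board resolution is passed) is 2000-04-27; 2000-04-19 is within that limit.
Step 2: 14 days after 2000-05-17 (end of the 28-day waiting period, which began when the draft resolution is circulated on 2000-04-19) is 2000-05-31; 2000-05-18 is within that limit.
Step 3: the window is 7–37 days after 2000-05-18 (when notice of the special meeting is given), so 2000-05-25 through 2000-06-24; done 2000-06-29 — 5 days after the window closed.

No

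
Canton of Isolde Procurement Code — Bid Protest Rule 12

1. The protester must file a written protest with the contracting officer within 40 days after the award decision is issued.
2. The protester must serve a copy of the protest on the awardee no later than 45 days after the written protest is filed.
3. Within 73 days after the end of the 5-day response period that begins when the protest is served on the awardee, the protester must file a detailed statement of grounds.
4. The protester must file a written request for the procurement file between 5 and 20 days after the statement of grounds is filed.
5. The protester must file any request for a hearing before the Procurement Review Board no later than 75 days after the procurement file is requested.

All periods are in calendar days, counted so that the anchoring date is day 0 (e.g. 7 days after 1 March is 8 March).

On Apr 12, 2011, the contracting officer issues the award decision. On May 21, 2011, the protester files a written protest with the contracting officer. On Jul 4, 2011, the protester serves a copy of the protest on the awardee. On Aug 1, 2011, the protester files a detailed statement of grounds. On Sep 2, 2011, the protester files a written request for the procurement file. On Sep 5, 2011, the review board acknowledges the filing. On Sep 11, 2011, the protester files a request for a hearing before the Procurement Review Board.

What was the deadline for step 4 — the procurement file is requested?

Aug 21, 2011

Step 4 runs from Aug 1, 2011, when the statement of grounds is filed. The window is 5–20 days after Aug 1, 2011; it closes on Aug 21, 2011.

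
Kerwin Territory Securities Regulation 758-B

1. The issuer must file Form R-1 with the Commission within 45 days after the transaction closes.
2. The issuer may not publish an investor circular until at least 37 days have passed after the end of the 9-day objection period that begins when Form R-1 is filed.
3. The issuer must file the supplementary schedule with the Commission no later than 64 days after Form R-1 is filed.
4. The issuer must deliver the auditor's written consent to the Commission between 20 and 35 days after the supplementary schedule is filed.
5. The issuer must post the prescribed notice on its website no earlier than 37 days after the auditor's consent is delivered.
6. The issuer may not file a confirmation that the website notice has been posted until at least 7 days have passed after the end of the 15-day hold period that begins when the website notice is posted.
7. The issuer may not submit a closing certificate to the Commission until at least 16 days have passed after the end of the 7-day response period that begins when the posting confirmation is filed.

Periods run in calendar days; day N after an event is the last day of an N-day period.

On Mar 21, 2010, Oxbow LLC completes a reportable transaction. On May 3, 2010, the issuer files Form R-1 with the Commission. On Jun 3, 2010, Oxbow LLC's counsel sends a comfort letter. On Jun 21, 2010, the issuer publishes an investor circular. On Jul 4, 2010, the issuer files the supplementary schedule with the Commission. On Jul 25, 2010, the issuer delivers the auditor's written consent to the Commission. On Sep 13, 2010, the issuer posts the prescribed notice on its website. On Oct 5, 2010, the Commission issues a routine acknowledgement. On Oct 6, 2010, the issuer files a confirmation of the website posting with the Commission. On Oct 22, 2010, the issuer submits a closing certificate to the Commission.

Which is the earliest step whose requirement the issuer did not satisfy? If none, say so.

Step 7

(1) due by Mar 21, 2010 + 45 days = May 5, 2010; May 3, 2010 is within that limit.
(2) permitted from May 12, 2010 + 37 days = Jun 18, 2010 onward; done Jun 21, 2010 — permitted.
(3) due by May 3, 2010 + 64 days = Jul 6, 2010; completed Jul 4, 2010, before the deadline.
(4) the permitted window runs from Jul 4, 2010 + 20 = Jul 24, 2010 to Jul 4, 2010 + 35 = Aug 8, 2010; Jul 25, 2010 falls inside that range.
(5) permitted from Jul 25, 2010 + 37 days = Aug 31, 2010 onward; done Sep 13, 2010, after the minimum wait.
(6) permitted from Sep 28, 2010 + 7 days = Oct 5, 2010 onward; done Oct 6, 2010 — permitted.
(7) permitted from Oct 13, 2010 + 16 days = Oct 29, 2010 onward; acted on Oct 22, 2010, 7 days prematurely.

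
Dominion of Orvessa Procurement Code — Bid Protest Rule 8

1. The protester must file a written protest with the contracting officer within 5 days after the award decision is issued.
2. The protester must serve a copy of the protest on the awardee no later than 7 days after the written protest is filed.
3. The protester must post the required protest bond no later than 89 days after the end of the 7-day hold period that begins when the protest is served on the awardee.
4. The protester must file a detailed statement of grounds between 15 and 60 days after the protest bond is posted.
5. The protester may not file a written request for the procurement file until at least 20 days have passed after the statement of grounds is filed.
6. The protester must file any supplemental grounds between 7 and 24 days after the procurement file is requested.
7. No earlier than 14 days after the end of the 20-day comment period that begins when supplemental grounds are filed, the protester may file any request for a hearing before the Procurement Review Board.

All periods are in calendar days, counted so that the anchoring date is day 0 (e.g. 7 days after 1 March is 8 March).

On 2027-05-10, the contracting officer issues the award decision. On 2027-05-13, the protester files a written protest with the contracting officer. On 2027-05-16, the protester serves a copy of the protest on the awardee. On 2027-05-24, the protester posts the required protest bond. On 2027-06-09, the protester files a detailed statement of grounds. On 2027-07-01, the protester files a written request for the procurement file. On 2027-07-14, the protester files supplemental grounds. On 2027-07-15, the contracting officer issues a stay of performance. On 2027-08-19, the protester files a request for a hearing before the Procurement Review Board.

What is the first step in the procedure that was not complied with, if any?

None — every step was satisfied

(1) due by 2027-05-10 + 5 days = 2027-05-15; completed 2027-05-13, before the deadline.
(2) due by 2027-05-13 + 7 days = 2027-05-20; 2027-05-16 is within that limit.
(3) due by 2027-05-23 + 89 days = 2027-08-20; completed 2027-05-24, before the deadline.
(4) the permitted window runs from 2027-05-24 + 15 = 2027-06-08 to 2027-05-24 + 60 = 2027-07-23; done 2027-06-09, which is between those dates.
(5) permitted from 2027-06-09 + 20 days = 2027-06-29 onward; done 2027-07-01, after the minimum wait.
(6) the permitted window runs from 2027-07-01 + 7 = 2027-07-08 to 2027-07-01 + 24 = 2027-07-25; 2027-07-14 falls inside that range.
(7) permitted from 2027-08-03 + 14 days = 2027-08-17 onward; done 2027-08-19 — permitted.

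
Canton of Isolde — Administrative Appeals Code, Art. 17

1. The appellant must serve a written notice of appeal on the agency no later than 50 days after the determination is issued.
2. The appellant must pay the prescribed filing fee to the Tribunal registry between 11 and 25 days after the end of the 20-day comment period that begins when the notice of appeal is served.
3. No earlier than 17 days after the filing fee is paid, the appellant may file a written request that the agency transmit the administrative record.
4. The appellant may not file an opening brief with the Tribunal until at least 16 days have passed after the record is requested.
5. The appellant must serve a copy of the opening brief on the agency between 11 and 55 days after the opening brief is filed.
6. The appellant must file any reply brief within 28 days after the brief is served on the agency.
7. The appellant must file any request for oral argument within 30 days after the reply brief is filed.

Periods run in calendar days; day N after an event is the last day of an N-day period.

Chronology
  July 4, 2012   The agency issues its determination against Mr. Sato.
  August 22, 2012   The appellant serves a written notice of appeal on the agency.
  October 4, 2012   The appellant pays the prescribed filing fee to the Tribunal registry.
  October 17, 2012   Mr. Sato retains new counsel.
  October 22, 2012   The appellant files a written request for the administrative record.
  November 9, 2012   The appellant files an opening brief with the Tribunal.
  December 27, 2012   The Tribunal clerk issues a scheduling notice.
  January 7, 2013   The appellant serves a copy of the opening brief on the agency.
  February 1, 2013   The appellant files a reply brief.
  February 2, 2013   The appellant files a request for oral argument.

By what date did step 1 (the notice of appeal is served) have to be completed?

August 23, 2012

Step 1 runs from July 4, 2012, when the determination is issued. 50 days after July 4, 2012 is August 23, 2012.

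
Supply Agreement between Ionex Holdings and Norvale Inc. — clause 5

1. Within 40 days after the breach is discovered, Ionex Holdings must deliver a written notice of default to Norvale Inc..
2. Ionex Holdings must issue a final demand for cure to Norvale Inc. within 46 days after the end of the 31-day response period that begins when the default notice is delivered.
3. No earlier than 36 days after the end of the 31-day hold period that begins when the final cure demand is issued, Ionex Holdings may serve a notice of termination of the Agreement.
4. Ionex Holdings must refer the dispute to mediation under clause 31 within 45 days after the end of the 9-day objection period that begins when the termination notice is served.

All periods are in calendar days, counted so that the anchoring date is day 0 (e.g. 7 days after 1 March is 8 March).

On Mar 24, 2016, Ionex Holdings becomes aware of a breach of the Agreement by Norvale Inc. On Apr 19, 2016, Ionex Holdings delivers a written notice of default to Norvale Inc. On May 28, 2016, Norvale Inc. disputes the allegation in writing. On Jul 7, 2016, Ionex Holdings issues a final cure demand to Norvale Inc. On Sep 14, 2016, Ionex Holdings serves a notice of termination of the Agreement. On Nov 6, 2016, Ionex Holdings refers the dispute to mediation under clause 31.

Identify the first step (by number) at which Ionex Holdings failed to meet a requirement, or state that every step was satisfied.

Step 1 — counting 40 days from Mar 24, 2016 (when the breach is discovered) gives a deadline of May 3, 2016; done Apr 19, 2016 — timely.
Step 2 — counting 46 days from May 20, 2016 (end of the 31-day response period, which began when the default notice is delivered on Apr 19, 2016) gives a deadline of Jul 5, 2016; Jul 7, 2016 misses that deadline by 2 days.
Later steps need not be reached.

Step 2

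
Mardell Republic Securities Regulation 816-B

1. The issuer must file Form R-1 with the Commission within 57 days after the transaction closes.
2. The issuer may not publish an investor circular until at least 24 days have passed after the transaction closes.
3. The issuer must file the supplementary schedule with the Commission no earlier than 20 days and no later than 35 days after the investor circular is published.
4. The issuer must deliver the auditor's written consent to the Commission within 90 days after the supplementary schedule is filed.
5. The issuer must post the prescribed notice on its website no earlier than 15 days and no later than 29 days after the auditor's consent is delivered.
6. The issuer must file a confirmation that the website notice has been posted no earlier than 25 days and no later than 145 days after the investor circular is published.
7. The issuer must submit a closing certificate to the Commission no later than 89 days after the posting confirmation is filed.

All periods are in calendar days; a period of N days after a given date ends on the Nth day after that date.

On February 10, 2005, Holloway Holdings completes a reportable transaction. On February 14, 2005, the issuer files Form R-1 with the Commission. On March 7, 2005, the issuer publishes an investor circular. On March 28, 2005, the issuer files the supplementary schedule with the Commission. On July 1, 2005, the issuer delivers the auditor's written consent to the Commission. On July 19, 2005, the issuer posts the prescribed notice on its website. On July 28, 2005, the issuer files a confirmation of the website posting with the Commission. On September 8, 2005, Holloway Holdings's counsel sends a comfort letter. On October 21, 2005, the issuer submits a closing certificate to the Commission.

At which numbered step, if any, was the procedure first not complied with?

Step 1 — counting 57 days from February 10, 2005 (when the transaction closes) gives a deadline of April 8, 2005; done February 14, 2005 — timely.
Step 2 — must wait 24 days from February 10, 2005 (when the transaction closes), so not before March 6, 2005; done March 7, 2005 — permitted.
Step 3 — 20 and 35 days from March 7, 2005 (when the investor circular is published) are March 27, 2005 and April 11, 2005 respectively; done March 28, 2005 — within the window.
Step 4 — counting 90 days from March 28, 2005 (when the supplementary schedule is filed) gives a deadline of June 26, 2005; July 1, 2005 misses that deadline by 5 days.
The procedure was therefore not followed at step 4.

Step 4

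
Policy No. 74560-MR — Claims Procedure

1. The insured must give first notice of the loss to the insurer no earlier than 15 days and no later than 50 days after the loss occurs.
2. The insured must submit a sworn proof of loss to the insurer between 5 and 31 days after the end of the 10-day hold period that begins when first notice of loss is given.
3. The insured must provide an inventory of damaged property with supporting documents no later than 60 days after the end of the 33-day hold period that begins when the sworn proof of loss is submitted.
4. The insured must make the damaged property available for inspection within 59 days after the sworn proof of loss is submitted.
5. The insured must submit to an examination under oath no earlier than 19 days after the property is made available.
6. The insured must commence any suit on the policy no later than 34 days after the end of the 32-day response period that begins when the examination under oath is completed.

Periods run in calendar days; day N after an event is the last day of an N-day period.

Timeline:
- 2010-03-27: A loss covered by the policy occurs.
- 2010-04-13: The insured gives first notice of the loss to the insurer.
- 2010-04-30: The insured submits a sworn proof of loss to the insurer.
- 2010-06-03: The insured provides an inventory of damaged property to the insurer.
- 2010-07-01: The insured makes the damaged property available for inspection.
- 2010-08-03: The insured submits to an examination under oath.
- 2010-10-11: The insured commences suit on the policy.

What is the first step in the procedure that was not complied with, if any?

Step 4

Step 1 — 15 and 50 days from 2010-03-27 (when the loss occurs) are 2010-04-11 and 2010-05-16 respectively; done 2010-04-13 — within the window.
Step 2 — 5 and 31 days from 2010-04-23 (end of the 10-day hold period, which began when first notice of loss is given on 2010-04-13) are 2010-04-28 and 2010-05-24 respectively; 2010-04-30 falls inside that range.
Step 3 — counting 60 days from 2010-06-02 (end of the 33-day hold period, which began when the sworn proof of loss is submitted on 2010-04-30) gives a deadline of 2010-08-01; 2010-06-03 is within that limit.
Step 4 — counting 59 days from 2010-04-30 (when the sworn proof of loss is submitted) gives a deadline of 2010-06-28; 2010-07-01 misses that deadline by 3 days.
No need to go further; step 4 was not satisfied.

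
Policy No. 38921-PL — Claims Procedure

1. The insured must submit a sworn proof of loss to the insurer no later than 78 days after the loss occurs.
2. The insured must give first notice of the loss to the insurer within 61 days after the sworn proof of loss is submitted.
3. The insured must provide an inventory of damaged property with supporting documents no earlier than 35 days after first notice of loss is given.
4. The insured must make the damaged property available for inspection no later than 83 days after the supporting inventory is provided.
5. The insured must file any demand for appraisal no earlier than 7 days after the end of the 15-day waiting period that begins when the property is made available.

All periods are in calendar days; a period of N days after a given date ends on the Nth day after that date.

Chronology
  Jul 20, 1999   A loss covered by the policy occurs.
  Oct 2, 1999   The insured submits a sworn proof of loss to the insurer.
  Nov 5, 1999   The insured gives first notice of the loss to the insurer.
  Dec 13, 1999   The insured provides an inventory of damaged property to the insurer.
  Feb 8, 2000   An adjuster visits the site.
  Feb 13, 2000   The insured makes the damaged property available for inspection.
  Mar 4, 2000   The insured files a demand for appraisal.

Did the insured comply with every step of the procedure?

Step 1: 78 days after Jul 20, 1999 (when the loss occurs) is Oct 6, 1999; done Oct 2, 1999 — timely.
Step 2: 61 days after Oct 2, 1999 (when the sworn proof of loss is submitted) is Dec 2, 1999; Nov 5, 1999 is within that limit.
Step 3: the earliest permitted date is 35 days after Nov 5, 1999 (when first notice of loss is given), i.e. Dec 10, 1999; done Dec 13, 1999 — permitted.
Step 4: 83 days after Dec 13, 1999 (when the supporting inventory is provided) is Mar 5, 2000; Feb 13, 2000 is within that limit.
Step 5: the earliest permitted date is 7 days after Feb 28, 2000 (end of the 15-day waiting period, which began when the property is made available on Feb 13, 2000), i.e. Mar 6, 2000; Mar 4, 2000 is 2 days before the earliest permitted date.

No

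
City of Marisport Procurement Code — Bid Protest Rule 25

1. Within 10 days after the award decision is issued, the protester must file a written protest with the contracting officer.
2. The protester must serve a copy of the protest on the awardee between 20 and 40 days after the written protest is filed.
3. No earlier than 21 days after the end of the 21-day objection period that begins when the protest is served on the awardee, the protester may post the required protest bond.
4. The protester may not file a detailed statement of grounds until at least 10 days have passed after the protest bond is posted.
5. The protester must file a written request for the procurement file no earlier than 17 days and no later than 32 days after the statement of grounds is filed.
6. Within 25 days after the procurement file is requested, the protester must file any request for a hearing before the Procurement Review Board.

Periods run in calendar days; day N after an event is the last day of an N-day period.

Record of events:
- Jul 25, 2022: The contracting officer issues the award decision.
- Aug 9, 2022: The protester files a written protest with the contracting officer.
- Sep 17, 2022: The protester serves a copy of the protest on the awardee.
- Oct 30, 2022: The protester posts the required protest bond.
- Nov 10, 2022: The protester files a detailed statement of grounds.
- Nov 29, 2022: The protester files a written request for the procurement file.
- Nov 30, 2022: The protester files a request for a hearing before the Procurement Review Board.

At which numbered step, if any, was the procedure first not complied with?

Step 1

Step 1: 10 days after Jul 25, 2022 (when the award decision is issued) is Aug 4, 2022; Aug 9, 2022 misses that deadline by 5 days.
No need to go further; step 1 was not satisfied.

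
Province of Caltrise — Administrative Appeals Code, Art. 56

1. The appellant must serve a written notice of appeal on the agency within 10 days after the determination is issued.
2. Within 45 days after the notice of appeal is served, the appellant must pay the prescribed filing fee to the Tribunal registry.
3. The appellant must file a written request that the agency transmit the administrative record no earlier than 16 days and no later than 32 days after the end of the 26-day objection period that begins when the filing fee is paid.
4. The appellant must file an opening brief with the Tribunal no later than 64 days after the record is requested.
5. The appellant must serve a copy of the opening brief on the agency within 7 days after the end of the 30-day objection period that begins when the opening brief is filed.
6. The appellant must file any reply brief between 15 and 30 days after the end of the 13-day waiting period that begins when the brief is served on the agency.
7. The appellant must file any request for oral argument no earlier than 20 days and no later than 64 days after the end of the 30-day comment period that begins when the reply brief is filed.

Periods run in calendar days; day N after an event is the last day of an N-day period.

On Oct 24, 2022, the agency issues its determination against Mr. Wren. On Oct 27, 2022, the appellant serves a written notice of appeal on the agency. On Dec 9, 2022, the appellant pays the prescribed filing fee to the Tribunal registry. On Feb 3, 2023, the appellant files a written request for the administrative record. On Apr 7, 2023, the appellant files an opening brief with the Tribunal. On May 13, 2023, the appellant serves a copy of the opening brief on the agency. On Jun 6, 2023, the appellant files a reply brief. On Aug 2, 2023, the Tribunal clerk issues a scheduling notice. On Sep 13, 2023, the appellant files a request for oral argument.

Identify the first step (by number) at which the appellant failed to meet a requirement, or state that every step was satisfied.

Step 6

Step 1 — counting 10 days from Oct 24, 2022 (when the determination is issued) gives a deadline of Nov 3, 2022; Oct 27, 2022 is within that limit.
Step 2 — counting 45 days from Oct 27, 2022 (when the notice of appeal is served) gives a deadline of Dec 11, 2022; completed Dec 9, 2022, before the deadline.
Step 3 — 16 and 32 days from Jan 4, 2023 (end of the 26-day objection period, which began when the filing fee is paid on Dec 9, 2022) are Jan 20, 2023 and Feb 5, 2023 respectively; done Feb 3, 2023, which is between those dates.
Step 4 — counting 64 days from Feb 3, 2023 (when the record is requested) gives a deadline of Apr 8, 2023; Apr 7, 2023 is within that limit.
Step 5 — counting 7 days from May 7, 2023 (end of the 30-day objection period, which began when the opening brief is filed on Apr 7, 2023) gives a deadline of May 14, 2023; done May 13, 2023 — timely.
Step 6 — 15 and 30 days from May 26, 2023 (end of the 13-day waiting period, which began when the brief is served on the agency on May 13, 2023) are Jun 10, 2023 and Jun 25, 2023 respectively; done Jun 6, 2023 — 4 days before the window opened.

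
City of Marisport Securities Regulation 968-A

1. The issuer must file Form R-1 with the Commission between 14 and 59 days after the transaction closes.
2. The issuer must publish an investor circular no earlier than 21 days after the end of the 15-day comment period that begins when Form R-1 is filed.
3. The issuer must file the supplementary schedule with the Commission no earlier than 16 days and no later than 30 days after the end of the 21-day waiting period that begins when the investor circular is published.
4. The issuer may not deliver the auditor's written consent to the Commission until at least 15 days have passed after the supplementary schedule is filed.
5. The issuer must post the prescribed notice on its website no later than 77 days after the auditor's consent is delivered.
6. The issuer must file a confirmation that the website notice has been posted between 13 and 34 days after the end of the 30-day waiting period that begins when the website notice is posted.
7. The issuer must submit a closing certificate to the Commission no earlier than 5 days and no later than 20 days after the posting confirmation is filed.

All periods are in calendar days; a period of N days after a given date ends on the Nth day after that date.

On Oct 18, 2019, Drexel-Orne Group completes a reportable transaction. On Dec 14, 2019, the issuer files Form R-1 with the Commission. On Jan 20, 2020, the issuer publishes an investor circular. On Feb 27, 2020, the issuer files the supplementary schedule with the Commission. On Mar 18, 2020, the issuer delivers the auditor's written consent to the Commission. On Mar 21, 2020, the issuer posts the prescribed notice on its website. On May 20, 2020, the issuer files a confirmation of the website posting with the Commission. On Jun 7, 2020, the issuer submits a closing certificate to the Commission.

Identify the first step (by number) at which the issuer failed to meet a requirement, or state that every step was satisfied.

Step 1 — 14 and 59 days from Oct 18, 2019 (when the transaction closes) are Nov 1, 2019 and Dec 16, 2019 respectively; Dec 14, 2019 falls inside that range.
Step 2 — must wait 21 days from Dec 29, 2019 (end of the 15-day comment period, which began when Form R-1 is filed on Dec 14, 2019), so not before Jan 19, 2020; done Jan 20, 2020, after the minimum wait.
Step 3 — 16 and 30 days from Feb 10, 2020 (end of the 21-day waiting period, which began when the investor circular is published on Jan 20, 2020) are Feb 26, 2020 and Mar 11, 2020 respectively; done Feb 27, 2020, which is between those dates.
Step 4 — must wait 15 days from Feb 27, 2020 (when the supplementary schedule is filed), so not before Mar 13, 2020; done Mar 18, 2020, after the minimum wait.
Step 5 — counting 77 days from Mar 18, 2020 (when the auditor's consent is delivered) gives a deadline of Jun 3, 2020; Mar 21, 2020 is within that limit.
Step 6 — 13 and 34 days from Apr 20, 2020 (end of the 30-day waiting period, which began when the website notice is posted on Mar 21, 2020) are May 3, 2020 and May 24, 2020 respectively; May 20, 2020 falls inside that range.
Step 7 — 5 and 20 days from May 20, 2020 (when the posting confirmation is filed) are May 25, 2020 and Jun 9, 2020 respectively; done Jun 7, 2020 — within the window.

None — every step was satisfied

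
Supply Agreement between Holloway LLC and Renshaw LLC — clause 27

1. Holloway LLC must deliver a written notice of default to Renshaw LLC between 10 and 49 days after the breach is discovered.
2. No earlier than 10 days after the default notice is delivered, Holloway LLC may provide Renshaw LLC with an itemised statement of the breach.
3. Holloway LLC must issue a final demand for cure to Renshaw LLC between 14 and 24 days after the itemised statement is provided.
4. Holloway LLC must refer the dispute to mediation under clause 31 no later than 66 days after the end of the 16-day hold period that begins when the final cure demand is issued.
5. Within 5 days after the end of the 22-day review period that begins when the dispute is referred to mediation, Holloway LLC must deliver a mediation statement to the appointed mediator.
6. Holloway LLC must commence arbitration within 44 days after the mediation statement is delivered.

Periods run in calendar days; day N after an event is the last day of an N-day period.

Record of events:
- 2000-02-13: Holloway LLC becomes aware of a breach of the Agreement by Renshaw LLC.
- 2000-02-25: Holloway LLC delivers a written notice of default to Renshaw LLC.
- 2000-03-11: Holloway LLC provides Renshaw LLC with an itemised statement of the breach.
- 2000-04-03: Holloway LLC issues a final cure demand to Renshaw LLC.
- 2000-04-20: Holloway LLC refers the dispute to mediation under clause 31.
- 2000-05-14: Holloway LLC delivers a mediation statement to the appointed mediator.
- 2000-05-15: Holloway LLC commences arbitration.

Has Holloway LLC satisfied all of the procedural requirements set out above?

(1) the permitted window runs from 2000-02-13 + 10 = 2000-02-23 to 2000-02-13 + 49 = 2000-04-02; done 2000-02-25 — within the window.
(2) permitted from 2000-02-25 + 10 days = 2000-03-06 onward; done 2000-03-11, after the minimum wait.
(3) the permitted window runs from 2000-03-11 + 14 = 2000-03-25 to 2000-03-11 + 24 = 2000-04-04; done 2000-04-03, which is between those dates.
(4) due by 2000-04-19 + 66 days = 2000-06-24; completed 2000-04-20, before the deadline.
(5) due by 2000-05-12 + 5 days = 2000-05-17; 2000-05-14 is within that limit.
(6) due by 2000-05-14 + 44 days = 2000-06-27; completed 2000-05-15, before the deadline.

Yes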